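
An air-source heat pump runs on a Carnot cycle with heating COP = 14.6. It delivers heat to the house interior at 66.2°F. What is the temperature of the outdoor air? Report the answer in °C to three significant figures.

COP_HP = T_H/(T_H − T_C) gives T_H − T_C = T_H/COP.
With T_H = 292.15 K, T_C = 292.15 × (1 − 1/14.6) = 272.14 K.
Converting, 272.14 K = -1.01°C.

-1.01 °C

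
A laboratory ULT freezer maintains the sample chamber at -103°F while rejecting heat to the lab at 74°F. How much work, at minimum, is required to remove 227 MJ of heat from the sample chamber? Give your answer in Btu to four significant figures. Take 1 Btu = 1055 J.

106800 Btu

In absolute terms T_C = 198.15 K and T_H = 296.48 K, so ΔT = 98.33 K.
The reversible limit is COP_R = T_C/ΔT = 2.015, so W_min = Q_C/COP = Q_C·ΔT/T_C.
W_min = 227.0 × 98.33/198.15 = 112.7 MJ = 106800 Btu.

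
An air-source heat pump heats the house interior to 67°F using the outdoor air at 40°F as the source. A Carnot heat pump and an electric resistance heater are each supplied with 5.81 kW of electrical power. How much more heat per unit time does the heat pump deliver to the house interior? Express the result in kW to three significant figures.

In absolute terms T_C = 277.59 K and T_H = 292.59 K, so ΔT = 15.00 K.
COP_Carnot = T_H/ΔT = 292.59/15.00 = 19.51.
The heat pump delivers Q̇_H = COP × Ẇ = 113.3 kW; the resistance heater delivers Ẇ = 5.810 kW.
Extra = (COP − 1)·Ẇ = 107.5 kW.

108 kW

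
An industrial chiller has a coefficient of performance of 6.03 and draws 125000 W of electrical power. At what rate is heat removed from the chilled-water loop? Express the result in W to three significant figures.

754000 W

Q̇_C = COP × Ẇ = 6.03 × 125000 = 753800 W.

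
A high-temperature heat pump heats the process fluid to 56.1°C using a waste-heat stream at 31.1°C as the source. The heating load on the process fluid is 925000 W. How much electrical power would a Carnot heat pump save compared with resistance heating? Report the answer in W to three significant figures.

In absolute terms T_C = 304.25 K and T_H = 329.25 K, so ΔT = 25.00 K.
COP_Carnot = T_H/ΔT = 329.25/25.00 = 13.17.
Resistance heating needs Ẇ_res = Q̇_H = 925000 W; the reversible heat pump needs only Ẇ_hp = Q̇_H/COP = 70240 W.
Saving = 925000 − 70240 = 854800 W.

855000 W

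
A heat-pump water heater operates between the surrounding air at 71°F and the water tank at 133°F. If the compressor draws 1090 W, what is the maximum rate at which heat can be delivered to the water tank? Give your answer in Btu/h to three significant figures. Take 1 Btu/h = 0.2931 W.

In absolute terms T_C = 294.82 K and T_H = 329.26 K, so ΔT = 34.44 K.
COP_Carnot = T_H/ΔT = 329.26/34.44 = 9.559.
Q̇_max = COP_Carnot × Ẇ = 9.559 × 1090 W = 10420 W = 35550 Btu/h.

35500 Btu/h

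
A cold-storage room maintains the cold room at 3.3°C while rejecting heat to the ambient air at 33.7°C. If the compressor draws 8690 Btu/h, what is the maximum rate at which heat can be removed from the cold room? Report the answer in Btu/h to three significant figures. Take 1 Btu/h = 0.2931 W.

79000 Btu/h

In absolute terms T_C = 276.45 K and T_H = 306.85 K, so ΔT = 30.40 K.
COP_Carnot = T_C/ΔT = 276.45/30.40 = 9.094.
Q̇_max = COP_Carnot × Ẇ = 9.094 × 8690 Btu/h = 79020 Btu/h.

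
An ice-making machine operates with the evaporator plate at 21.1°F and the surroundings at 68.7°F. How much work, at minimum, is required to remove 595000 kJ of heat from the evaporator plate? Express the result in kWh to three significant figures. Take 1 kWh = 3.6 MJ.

In absolute terms T_C = 267.09 K and T_H = 293.54 K, so ΔT = 26.44 K.
The reversible limit is COP_R = T_C/ΔT = 10.10, so W_min = Q_C/COP = Q_C·ΔT/T_C.
W_min = 595000 × 26.44/267.09 = 58910 kJ = 16.36 kWh.

16.4 kWh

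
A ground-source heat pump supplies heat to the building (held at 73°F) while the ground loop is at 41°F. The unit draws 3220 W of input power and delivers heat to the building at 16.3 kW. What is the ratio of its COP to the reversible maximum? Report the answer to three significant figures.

0.304

Converting, Q̇_H = 16.30 kW = 16300 W, so COP_actual = Q̇_H/Ẇ = 16300/3220 = 5.062.
In absolute terms T_C = 278.15 K and T_H = 295.93 K, so ΔT = 17.78 K.
COP_Carnot = T_H/ΔT = 295.93/17.78 = 16.65.
η_II = COP_actual/COP_Carnot = 5.062/16.65 = 0.3041.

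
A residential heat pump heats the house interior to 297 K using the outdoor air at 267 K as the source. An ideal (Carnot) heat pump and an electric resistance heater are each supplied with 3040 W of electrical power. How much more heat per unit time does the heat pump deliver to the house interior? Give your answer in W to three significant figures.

27100 W

The reservoir spacing is ΔT = 297 − 267 = 30.00 K.
COP_Carnot = T_H/ΔT = 297.00/30.00 = 9.900.
The heat pump delivers Q̇_H = COP × Ẇ = 30100 W; the resistance heater delivers Ẇ = 3040 W.
Extra = (COP − 1)·Ẇ = 27060 W.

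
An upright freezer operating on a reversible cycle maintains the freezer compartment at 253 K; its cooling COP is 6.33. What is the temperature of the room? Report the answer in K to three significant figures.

COP_R = T_C/(T_H − T_C) gives T_H − T_C = T_C/COP.
With T_C = 253.00 K, T_H = 253.00 × (1 + 1/6.33) = 292.97 K.

293 K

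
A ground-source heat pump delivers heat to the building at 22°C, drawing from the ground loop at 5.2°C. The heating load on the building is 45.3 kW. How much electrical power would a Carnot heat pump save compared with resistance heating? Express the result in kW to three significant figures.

In absolute terms T_C = 278.35 K and T_H = 295.15 K, so ΔT = 16.80 K.
COP_Carnot = T_H/ΔT = 295.15/16.80 = 17.57.
Resistance heating needs Ẇ_res = Q̇_H = 45.30 kW; the reversible heat pump needs only Ẇ_hp = Q̇_H/COP = 2.578 kW.
Saving = 45.30 − 2.578 = 42.72 kW.

42.7 kW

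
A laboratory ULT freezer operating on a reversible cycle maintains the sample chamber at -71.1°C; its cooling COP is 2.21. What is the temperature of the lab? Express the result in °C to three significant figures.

20.3 °C

COP_R = T_C/(T_H − T_C) gives T_H − T_C = T_C/COP.
With T_C = 202.05 K, T_H = 202.05 × (1 + 1/2.21) = 293.48 K.
Converting, 293.48 K = 20.33°C.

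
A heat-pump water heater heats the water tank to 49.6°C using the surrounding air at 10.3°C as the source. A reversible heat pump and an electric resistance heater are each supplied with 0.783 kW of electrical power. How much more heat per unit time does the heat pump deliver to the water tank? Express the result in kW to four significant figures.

In absolute terms T_C = 283.45 K and T_H = 322.75 K, so ΔT = 39.30 K.
COP_Carnot = T_H/ΔT = 322.75/39.30 = 8.212.
The heat pump delivers Q̇_H = COP × Ẇ = 6.430 kW; the resistance heater delivers Ẇ = 0.7830 kW.
Extra = (COP − 1)·Ẇ = 5.647 kW.

5.647 kW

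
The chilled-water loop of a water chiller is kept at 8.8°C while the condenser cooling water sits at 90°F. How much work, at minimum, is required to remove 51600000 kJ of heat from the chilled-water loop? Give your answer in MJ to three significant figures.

In absolute terms T_C = 281.95 K and T_H = 305.37 K, so ΔT = 23.42 K.
The reversible limit is COP_R = T_C/ΔT = 12.04, so W_min = Q_C/COP = Q_C·ΔT/T_C.
W_min = 51600000 × 23.42/281.95 = 4287000 kJ = 4287 MJ.

4290 MJ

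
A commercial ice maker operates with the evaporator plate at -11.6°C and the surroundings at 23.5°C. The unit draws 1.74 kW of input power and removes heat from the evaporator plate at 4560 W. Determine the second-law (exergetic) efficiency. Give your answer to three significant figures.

Converting, Q̇_C = 4560 W = 4.560 kW, so COP_actual = Q̇_C/Ẇ = 4.560/1.740 = 2.621.
In absolute terms T_C = 261.55 K and T_H = 296.65 K, so ΔT = 35.10 K.
COP_Carnot = T_C/ΔT = 261.55/35.10 = 7.452.
η_II = COP_actual/COP_Carnot = 2.621/7.452 = 0.3517.

0.352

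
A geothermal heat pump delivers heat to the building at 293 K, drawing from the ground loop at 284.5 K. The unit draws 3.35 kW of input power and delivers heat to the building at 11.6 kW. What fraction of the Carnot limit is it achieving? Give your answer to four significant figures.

0.1005

COP_actual = Q̇_H/Ẇ = 11.60/3.350 = 3.463.
The reservoir spacing is ΔT = 293 − 284.5 = 8.500 K.
COP_Carnot = T_H/ΔT = 293.00/8.500 = 34.47.
η_II = COP_actual/COP_Carnot = 3.463/34.47 = 0.1005.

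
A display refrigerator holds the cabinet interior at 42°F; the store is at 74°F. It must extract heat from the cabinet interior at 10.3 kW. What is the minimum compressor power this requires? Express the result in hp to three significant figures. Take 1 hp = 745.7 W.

In absolute terms T_C = 278.71 K and T_H = 296.48 K, so ΔT = 17.78 K.
COP_Carnot = T_C/ΔT = 278.71/17.78 = 15.68.
Ẇ_min = Q̇/COP_Carnot = 10.30/15.68 = 0.6570 kW = 0.8811 hp.

0.881 hp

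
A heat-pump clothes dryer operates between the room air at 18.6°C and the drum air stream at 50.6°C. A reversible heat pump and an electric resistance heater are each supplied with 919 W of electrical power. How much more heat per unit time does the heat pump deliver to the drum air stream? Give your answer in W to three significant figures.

In absolute terms T_C = 291.75 K and T_H = 323.75 K, so ΔT = 32.00 K.
COP_Carnot = T_H/ΔT = 323.75/32.00 = 10.12.
The heat pump delivers Q̇_H = COP × Ẇ = 9298 W; the resistance heater delivers Ẇ = 919.0 W.
Extra = (COP − 1)·Ẇ = 8379 W.

8380 W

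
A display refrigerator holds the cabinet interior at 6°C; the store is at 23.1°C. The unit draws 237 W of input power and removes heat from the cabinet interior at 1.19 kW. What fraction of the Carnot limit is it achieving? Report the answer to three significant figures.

Converting, Q̇_C = 1.190 kW = 1190 W, so COP_actual = Q̇_C/Ẇ = 1190/237.0 = 5.021.
In absolute terms T_C = 279.15 K and T_H = 296.25 K, so ΔT = 17.10 K.
COP_Carnot = T_C/ΔT = 279.15/17.10 = 16.32.
η_II = COP_actual/COP_Carnot = 5.021/16.32 = 0.3076.

0.308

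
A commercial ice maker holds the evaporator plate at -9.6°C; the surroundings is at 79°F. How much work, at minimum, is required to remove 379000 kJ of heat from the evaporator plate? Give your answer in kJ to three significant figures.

51400 kJ

In absolute terms T_C = 263.55 K and T_H = 299.26 K, so ΔT = 35.71 K.
The reversible limit is COP_R = T_C/ΔT = 7.380, so W_min = Q_C/COP = Q_C·ΔT/T_C.
W_min = 379000 × 35.71/263.55 = 51350 kJ.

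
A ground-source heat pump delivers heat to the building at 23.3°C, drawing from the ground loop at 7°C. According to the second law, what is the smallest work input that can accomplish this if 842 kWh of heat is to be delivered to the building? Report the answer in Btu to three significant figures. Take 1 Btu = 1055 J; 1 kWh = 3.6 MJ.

In absolute terms T_C = 280.15 K and T_H = 296.45 K, so ΔT = 16.30 K.
The reversible limit is COP_HP = T_H/ΔT = 18.19, so W_min = Q_H/COP = Q_H·ΔT/T_H.
W_min = 842.0 × 16.30/296.45 = 46.30 kWh = 158000 Btu.

158000 Btu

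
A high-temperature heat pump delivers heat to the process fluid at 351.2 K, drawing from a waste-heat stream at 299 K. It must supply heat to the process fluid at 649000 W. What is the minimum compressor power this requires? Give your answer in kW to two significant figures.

The reservoir spacing is ΔT = 351.2 − 299 = 52.20 K.
COP_Carnot = T_H/ΔT = 351.20/52.20 = 6.728.
Ẇ_min = Q̇/COP_Carnot = 649000/6.728 = 96460 W = 96.46 kW.

96 kW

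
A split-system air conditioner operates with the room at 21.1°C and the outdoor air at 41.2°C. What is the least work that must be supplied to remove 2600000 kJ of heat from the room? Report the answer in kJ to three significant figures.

178000 kJ

In absolute terms T_C = 294.25 K and T_H = 314.35 K, so ΔT = 20.10 K.
The reversible limit is COP_R = T_C/ΔT = 14.64, so W_min = Q_C/COP = Q_C·ΔT/T_C.
W_min = 2600000 × 20.10/294.25 = 177600 kJ.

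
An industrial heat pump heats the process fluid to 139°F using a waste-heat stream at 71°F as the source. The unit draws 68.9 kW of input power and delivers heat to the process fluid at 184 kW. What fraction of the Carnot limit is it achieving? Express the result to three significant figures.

COP_actual = Q̇_H/Ẇ = 184.0/68.90 = 2.671.
In absolute terms T_C = 294.82 K and T_H = 332.59 K, so ΔT = 37.78 K.
COP_Carnot = T_H/ΔT = 332.59/37.78 = 8.804.
η_II = COP_actual/COP_Carnot = 2.671/8.804 = 0.3033.

0.303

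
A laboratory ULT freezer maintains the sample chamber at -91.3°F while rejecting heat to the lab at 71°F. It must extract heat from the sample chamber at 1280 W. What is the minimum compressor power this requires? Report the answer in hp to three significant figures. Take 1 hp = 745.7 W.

0.756 hp

In absolute terms T_C = 204.65 K and T_H = 294.82 K, so ΔT = 90.17 K.
COP_Carnot = T_C/ΔT = 204.65/90.17 = 2.270.
Ẇ_min = Q̇/COP_Carnot = 1280/2.270 = 564.0 W = 0.7563 hp.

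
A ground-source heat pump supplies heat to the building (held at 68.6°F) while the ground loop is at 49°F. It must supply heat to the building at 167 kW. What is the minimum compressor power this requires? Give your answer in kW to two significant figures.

6.2 kW

In absolute terms T_C = 282.59 K and T_H = 293.48 K, so ΔT = 10.89 K.
COP_Carnot = T_H/ΔT = 293.48/10.89 = 26.95.
Ẇ_min = Q̇/COP_Carnot = 167.0/26.95 = 6.196 kW.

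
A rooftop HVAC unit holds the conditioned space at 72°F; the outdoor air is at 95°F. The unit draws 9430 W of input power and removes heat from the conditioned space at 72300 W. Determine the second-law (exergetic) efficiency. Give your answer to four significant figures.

0.3317

COP_actual = Q̇_C/Ẇ = 72300/9430 = 7.667.
In absolute terms T_C = 295.37 K and T_H = 308.15 K, so ΔT = 12.78 K.
COP_Carnot = T_C/ΔT = 295.37/12.78 = 23.12.
η_II = COP_actual/COP_Carnot = 7.667/23.12 = 0.3317.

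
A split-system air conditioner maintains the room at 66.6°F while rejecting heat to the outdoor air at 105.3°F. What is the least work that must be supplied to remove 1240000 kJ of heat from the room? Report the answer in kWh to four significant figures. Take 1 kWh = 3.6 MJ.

In absolute terms T_C = 292.37 K and T_H = 313.87 K, so ΔT = 21.50 K.
The reversible limit is COP_R = T_C/ΔT = 13.60, so W_min = Q_C/COP = Q_C·ΔT/T_C.
W_min = 1240000 × 21.50/292.37 = 91190 kJ = 25.33 kWh.

25.33 kWh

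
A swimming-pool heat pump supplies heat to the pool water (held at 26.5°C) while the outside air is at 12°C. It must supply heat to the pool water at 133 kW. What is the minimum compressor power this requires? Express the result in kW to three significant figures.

In absolute terms T_C = 285.15 K and T_H = 299.65 K, so ΔT = 14.50 K.
COP_Carnot = T_H/ΔT = 299.65/14.50 = 20.67.
Ẇ_min = Q̇/COP_Carnot = 133.0/20.67 = 6.436 kW.

6.44 kW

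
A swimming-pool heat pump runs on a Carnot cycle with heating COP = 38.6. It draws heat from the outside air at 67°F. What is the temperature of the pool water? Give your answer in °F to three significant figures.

COP_HP = T_H/(T_H − T_C) rearranges to T_H = COP·T_C/(COP − 1).
With T_C = 292.59 K, T_H = 38.6 × 292.59/37.60 = 300.38 K.
Converting, 300.38 K = 81.01°F.

81.0 °F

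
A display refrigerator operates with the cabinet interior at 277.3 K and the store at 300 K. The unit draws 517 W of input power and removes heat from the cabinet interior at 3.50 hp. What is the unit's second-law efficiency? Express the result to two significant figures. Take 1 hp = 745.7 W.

0.41

Converting, Q̇_C = 3.500 hp = 2610 W, so COP_actual = Q̇_C/Ẇ = 2610/517.0 = 5.048.
The reservoir spacing is ΔT = 300 − 277.3 = 22.70 K.
COP_Carnot = T_C/ΔT = 277.30/22.70 = 12.22.
η_II = COP_actual/COP_Carnot = 5.048/12.22 = 0.4133.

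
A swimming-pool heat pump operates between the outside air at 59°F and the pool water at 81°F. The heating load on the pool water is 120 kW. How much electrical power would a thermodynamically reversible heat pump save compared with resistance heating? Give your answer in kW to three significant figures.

115 kW

In absolute terms T_C = 288.15 K and T_H = 300.37 K, so ΔT = 12.22 K.
COP_Carnot = T_H/ΔT = 300.37/12.22 = 24.58.
Resistance heating needs Ẇ_res = Q̇_H = 120.0 kW; the reversible heat pump needs only Ẇ_hp = Q̇_H/COP = 4.883 kW.
Saving = 120.0 − 4.883 = 115.1 kW.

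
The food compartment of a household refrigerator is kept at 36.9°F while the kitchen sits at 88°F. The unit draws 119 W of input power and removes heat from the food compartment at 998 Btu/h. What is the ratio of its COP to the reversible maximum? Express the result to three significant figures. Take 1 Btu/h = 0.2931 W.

Converting, Q̇_C = 998.0 Btu/h = 292.5 W, so COP_actual = Q̇_C/Ẇ = 292.5/119.0 = 2.458.
In absolute terms T_C = 275.87 K and T_H = 304.26 K, so ΔT = 28.39 K.
COP_Carnot = T_C/ΔT = 275.87/28.39 = 9.718.
η_II = COP_actual/COP_Carnot = 2.458/9.718 = 0.2530.

0.253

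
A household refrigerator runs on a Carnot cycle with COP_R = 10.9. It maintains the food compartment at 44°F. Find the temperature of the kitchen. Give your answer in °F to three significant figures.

90.2 °F

COP_R = T_C/(T_H − T_C) gives T_H − T_C = T_C/COP.
With T_C = 279.82 K, T_H = 279.82 × (1 + 1/10.9) = 305.49 K.
Converting, 305.49 K = 90.21°F.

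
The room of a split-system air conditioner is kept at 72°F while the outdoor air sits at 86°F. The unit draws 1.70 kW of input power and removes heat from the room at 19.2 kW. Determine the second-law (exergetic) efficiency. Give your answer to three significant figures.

COP_actual = Q̇_C/Ẇ = 19.20/1.700 = 11.29.
In absolute terms T_C = 295.37 K and T_H = 303.15 K, so ΔT = 7.778 K.
COP_Carnot = T_C/ΔT = 295.37/7.778 = 37.98.
η_II = COP_actual/COP_Carnot = 11.29/37.98 = 0.2974.

0.297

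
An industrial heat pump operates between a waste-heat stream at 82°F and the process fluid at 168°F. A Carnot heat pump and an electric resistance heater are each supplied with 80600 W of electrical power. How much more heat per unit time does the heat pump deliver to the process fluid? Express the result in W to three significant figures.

In absolute terms T_C = 300.93 K and T_H = 348.71 K, so ΔT = 47.78 K.
COP_Carnot = T_H/ΔT = 348.71/47.78 = 7.298.
The heat pump delivers Q̇_H = COP × Ẇ = 588300 W; the resistance heater delivers Ẇ = 80600 W.
Extra = (COP − 1)·Ẇ = 507700 W.

508000 W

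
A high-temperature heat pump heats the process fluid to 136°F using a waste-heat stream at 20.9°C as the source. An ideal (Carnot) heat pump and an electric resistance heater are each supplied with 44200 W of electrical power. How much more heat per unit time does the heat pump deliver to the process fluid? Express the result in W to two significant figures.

350000 W

In absolute terms T_C = 294.05 K and T_H = 330.93 K, so ΔT = 36.88 K.
COP_Carnot = T_H/ΔT = 330.93/36.88 = 8.974.
The heat pump delivers Q̇_H = COP × Ẇ = 396600 W; the resistance heater delivers Ẇ = 44200 W.
Extra = (COP − 1)·Ẇ = 352400 W.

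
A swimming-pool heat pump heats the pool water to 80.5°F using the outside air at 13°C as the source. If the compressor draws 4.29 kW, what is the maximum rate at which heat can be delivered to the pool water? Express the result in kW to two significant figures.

92 kW

In absolute terms T_C = 286.15 K and T_H = 300.09 K, so ΔT = 13.94 K.
COP_Carnot = T_H/ΔT = 300.09/13.94 = 21.52.
Q̇_max = COP_Carnot × Ẇ = 21.52 × 4.290 kW = 92.32 kW.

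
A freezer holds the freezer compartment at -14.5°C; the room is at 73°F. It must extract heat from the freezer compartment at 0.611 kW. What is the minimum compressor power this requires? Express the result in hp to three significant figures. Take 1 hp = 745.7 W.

0.118 hp

In absolute terms T_C = 258.65 K and T_H = 295.93 K, so ΔT = 37.28 K.
COP_Carnot = T_C/ΔT = 258.65/37.28 = 6.938.
Ẇ_min = Q̇/COP_Carnot = 0.6110/6.938 = 0.08806 kW = 0.1181 hp.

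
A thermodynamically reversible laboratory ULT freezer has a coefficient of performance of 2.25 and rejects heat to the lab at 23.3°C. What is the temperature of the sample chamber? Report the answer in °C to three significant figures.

-67.9 °C

For a Carnot refrigerator COP_R = T_C/(T_H − T_C), so T_C = COP·T_H/(1 + COP).
With T_H = 296.45 K, T_C = 2.25 × 296.45/3.250 = 205.23 K.
Converting, 205.23 K = -67.92°C.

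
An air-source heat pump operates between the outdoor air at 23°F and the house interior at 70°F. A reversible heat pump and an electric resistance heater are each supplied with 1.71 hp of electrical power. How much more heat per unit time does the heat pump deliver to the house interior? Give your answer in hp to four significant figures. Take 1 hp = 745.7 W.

17.56 hp

In absolute terms T_C = 268.15 K and T_H = 294.26 K, so ΔT = 26.11 K.
COP_Carnot = T_H/ΔT = 294.26/26.11 = 11.27.
The heat pump delivers Q̇_H = COP × Ẇ = 19.27 hp; the resistance heater delivers Ẇ = 1.710 hp.
Extra = (COP − 1)·Ẇ = 17.56 hp.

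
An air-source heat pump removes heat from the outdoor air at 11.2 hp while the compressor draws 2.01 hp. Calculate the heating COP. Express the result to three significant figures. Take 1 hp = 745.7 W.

6.57

The first law gives Q̇_H = Q̇_C + Ẇ, so the three rates are Q̇_C = 11.20, Q̇_H = 13.21, Ẇ = 2.010 hp.
COP_HP = Q̇_H/Ẇ = 13.21/2.010 = 6.572.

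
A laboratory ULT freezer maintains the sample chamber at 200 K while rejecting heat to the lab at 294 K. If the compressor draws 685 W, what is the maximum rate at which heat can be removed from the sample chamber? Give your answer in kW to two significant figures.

1.5 kW

The reservoir spacing is ΔT = 294 − 200 = 94.00 K.
COP_Carnot = T_C/ΔT = 200.00/94.00 = 2.128.
Q̇_max = COP_Carnot × Ẇ = 2.128 × 685.0 W = 1457 W = 1.457 kW.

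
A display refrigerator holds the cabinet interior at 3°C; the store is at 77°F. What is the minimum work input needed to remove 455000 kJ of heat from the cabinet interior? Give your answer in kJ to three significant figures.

36200 kJ

In absolute terms T_C = 276.15 K and T_H = 298.15 K, so ΔT = 22.00 K.
The reversible limit is COP_R = T_C/ΔT = 12.55, so W_min = Q_C/COP = Q_C·ΔT/T_C.
W_min = 455000 × 22.00/276.15 = 36250 kJ.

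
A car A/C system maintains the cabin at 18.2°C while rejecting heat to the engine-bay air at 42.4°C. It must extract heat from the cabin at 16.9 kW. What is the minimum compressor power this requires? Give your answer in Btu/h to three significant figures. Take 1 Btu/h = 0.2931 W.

4790 Btu/h

In absolute terms T_C = 291.35 K and T_H = 315.55 K, so ΔT = 24.20 K.
COP_Carnot = T_C/ΔT = 291.35/24.20 = 12.04.
Ẇ_min = Q̇/COP_Carnot = 16.90/12.04 = 1.404 kW = 4789 Btu/h.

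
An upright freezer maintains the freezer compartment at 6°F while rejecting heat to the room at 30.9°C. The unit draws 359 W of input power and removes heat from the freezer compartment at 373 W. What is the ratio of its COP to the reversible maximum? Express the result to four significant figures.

0.1821

COP_actual = Q̇_C/Ẇ = 373.0/359.0 = 1.039.
In absolute terms T_C = 258.71 K and T_H = 304.05 K, so ΔT = 45.34 K.
COP_Carnot = T_C/ΔT = 258.71/45.34 = 5.705.
η_II = COP_actual/COP_Carnot = 1.039/5.705 = 0.1821.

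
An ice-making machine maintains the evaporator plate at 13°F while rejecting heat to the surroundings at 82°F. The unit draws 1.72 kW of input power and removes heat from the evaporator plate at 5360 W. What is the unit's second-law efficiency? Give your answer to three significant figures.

0.455

Converting, Q̇_C = 5360 W = 5.360 kW, so COP_actual = Q̇_C/Ẇ = 5.360/1.720 = 3.116.
In absolute terms T_C = 262.59 K and T_H = 300.93 K, so ΔT = 38.33 K.
COP_Carnot = T_C/ΔT = 262.59/38.33 = 6.850.
η_II = COP_actual/COP_Carnot = 3.116/6.850 = 0.4549.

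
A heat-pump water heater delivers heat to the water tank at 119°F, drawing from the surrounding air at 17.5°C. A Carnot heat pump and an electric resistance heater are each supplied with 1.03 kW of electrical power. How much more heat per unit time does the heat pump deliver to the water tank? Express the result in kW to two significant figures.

9.7 kW

In absolute terms T_C = 290.65 K and T_H = 321.48 K, so ΔT = 30.83 K.
COP_Carnot = T_H/ΔT = 321.48/30.83 = 10.43.
The heat pump delivers Q̇_H = COP × Ẇ = 10.74 kW; the resistance heater delivers Ẇ = 1.030 kW.
Extra = (COP − 1)·Ẇ = 9.709 kW.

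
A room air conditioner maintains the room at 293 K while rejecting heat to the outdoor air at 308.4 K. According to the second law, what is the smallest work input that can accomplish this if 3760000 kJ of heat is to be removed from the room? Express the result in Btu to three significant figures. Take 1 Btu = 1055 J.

187000 Btu

The reservoir spacing is ΔT = 308.4 − 293 = 15.40 K.
The reversible limit is COP_R = T_C/ΔT = 19.03, so W_min = Q_C/COP = Q_C·ΔT/T_C.
W_min = 3760000 × 15.40/293.00 = 197600 kJ = 187300 Btu.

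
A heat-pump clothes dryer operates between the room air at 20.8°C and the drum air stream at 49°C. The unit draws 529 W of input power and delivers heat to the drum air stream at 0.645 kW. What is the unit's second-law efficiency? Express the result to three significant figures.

0.107

Converting, Q̇_H = 0.6450 kW = 645.0 W, so COP_actual = Q̇_H/Ẇ = 645.0/529.0 = 1.219.
In absolute terms T_C = 293.95 K and T_H = 322.15 K, so ΔT = 28.20 K.
COP_Carnot = T_H/ΔT = 322.15/28.20 = 11.42.
η_II = COP_actual/COP_Carnot = 1.219/11.42 = 0.1067.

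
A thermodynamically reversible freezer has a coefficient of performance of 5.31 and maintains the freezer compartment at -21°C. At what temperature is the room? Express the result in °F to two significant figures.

COP_R = T_C/(T_H − T_C) gives T_H − T_C = T_C/COP.
With T_C = 252.15 K, T_H = 252.15 × (1 + 1/5.31) = 299.64 K.
Converting, 299.64 K = 79.67°F.

80 °F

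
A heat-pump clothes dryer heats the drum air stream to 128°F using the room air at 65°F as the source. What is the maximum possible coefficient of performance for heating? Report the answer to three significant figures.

9.33

In absolute terms T_C = 291.48 K and T_H = 326.48 K, so ΔT = 35.00 K.
For a reversible cycle, COP_Carnot = T_H/ΔT = 326.48/35.00 = 9.328.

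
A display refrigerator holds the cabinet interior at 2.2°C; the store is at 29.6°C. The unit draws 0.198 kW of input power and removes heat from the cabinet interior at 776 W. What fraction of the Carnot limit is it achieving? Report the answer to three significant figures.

0.390

Converting, Q̇_C = 776.0 W = 0.7760 kW, so COP_actual = Q̇_C/Ẇ = 0.7760/0.1980 = 3.919.
In absolute terms T_C = 275.35 K and T_H = 302.75 K, so ΔT = 27.40 K.
COP_Carnot = T_C/ΔT = 275.35/27.40 = 10.05.
η_II = COP_actual/COP_Carnot = 3.919/10.05 = 0.3900.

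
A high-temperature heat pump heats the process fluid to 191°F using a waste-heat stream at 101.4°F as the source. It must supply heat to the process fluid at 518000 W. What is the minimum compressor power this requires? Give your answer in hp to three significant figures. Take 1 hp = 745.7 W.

95.7 hp

In absolute terms T_C = 311.71 K and T_H = 361.48 K, so ΔT = 49.78 K.
COP_Carnot = T_H/ΔT = 361.48/49.78 = 7.262.
Ẇ_min = Q̇/COP_Carnot = 518000/7.262 = 71330 W = 95.66 hp.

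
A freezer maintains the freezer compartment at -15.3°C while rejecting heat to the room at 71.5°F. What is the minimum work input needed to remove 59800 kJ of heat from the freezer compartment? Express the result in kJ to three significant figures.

8640 kJ

In absolute terms T_C = 257.85 K and T_H = 295.09 K, so ΔT = 37.24 K.
The reversible limit is COP_R = T_C/ΔT = 6.923, so W_min = Q_C/COP = Q_C·ΔT/T_C.
W_min = 59800 × 37.24/257.85 = 8638 kJ.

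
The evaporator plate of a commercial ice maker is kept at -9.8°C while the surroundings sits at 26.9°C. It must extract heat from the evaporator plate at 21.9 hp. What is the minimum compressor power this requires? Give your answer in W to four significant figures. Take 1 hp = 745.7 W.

2276 W

In absolute terms T_C = 263.35 K and T_H = 300.05 K, so ΔT = 36.70 K.
COP_Carnot = T_C/ΔT = 263.35/36.70 = 7.176.
Ẇ_min = Q̇/COP_Carnot = 21.90/7.176 = 3.052 hp = 2276 W.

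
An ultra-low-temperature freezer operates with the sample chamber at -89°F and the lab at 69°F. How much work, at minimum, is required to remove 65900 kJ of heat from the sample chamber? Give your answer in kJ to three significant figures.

28100 kJ

In absolute terms T_C = 205.93 K and T_H = 293.71 K, so ΔT = 87.78 K.
The reversible limit is COP_R = T_C/ΔT = 2.346, so W_min = Q_C/COP = Q_C·ΔT/T_C.
W_min = 65900 × 87.78/205.93 = 28090 kJ.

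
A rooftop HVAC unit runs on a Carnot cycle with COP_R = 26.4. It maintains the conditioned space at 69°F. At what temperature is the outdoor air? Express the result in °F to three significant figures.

89.0 °F

COP_R = T_C/(T_H − T_C) gives T_H − T_C = T_C/COP.
With T_C = 293.71 K, T_H = 293.71 × (1 + 1/26.4) = 304.83 K.
Converting, 304.83 K = 89.03°F.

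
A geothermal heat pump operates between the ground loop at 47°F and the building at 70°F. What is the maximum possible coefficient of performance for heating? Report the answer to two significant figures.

23

In absolute terms T_C = 281.48 K and T_H = 294.26 K, so ΔT = 12.78 K.
For a reversible cycle, COP_Carnot = T_H/ΔT = 294.26/12.78 = 23.03.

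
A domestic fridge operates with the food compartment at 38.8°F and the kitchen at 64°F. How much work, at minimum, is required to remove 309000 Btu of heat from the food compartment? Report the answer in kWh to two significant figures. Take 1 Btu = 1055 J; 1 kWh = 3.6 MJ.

In absolute terms T_C = 276.93 K and T_H = 290.93 K, so ΔT = 14.00 K.
The reversible limit is COP_R = T_C/ΔT = 19.78, so W_min = Q_C/COP = Q_C·ΔT/T_C.
W_min = 309000 × 14.00/276.93 = 15620 Btu = 4.578 kWh.

4.6 kWh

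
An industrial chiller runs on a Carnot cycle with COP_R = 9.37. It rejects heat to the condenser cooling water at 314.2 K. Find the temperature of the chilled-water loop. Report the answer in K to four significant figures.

283.9 K

For a Carnot refrigerator COP_R = T_C/(T_H − T_C), so T_C = COP·T_H/(1 + COP).
With T_H = 314.20 K, T_C = 9.37 × 314.20/10.37 = 283.90 K.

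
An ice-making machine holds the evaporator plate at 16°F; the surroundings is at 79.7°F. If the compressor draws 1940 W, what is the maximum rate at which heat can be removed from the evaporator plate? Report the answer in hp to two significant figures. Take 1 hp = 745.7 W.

19 hp

In absolute terms T_C = 264.26 K and T_H = 299.65 K, so ΔT = 35.39 K.
COP_Carnot = T_C/ΔT = 264.26/35.39 = 7.467.
Q̇_max = COP_Carnot × Ẇ = 7.467 × 1940 W = 14490 W = 19.43 hp.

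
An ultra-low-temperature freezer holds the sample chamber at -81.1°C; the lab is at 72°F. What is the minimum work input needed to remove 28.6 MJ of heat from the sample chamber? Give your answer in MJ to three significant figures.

In absolute terms T_C = 192.05 K and T_H = 295.37 K, so ΔT = 103.3 K.
The reversible limit is COP_R = T_C/ΔT = 1.859, so W_min = Q_C/COP = Q_C·ΔT/T_C.
W_min = 28.60 × 103.3/192.05 = 15.39 MJ.

15.4 MJ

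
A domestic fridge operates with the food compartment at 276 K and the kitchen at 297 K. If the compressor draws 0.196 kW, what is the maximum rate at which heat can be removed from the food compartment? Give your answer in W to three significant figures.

The reservoir spacing is ΔT = 297 − 276 = 21.00 K.
COP_Carnot = T_C/ΔT = 276.00/21.00 = 13.14.
Q̇_max = COP_Carnot × Ẇ = 13.14 × 0.1960 kW = 2.576 kW = 2576 W.

2580 W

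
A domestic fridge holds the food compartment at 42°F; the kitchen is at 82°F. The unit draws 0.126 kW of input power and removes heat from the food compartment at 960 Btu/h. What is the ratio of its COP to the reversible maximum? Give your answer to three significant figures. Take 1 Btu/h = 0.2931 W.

Converting, Q̇_C = 960.0 Btu/h = 0.2814 kW, so COP_actual = Q̇_C/Ẇ = 0.2814/0.1260 = 2.233.
In absolute terms T_C = 278.71 K and T_H = 300.93 K, so ΔT = 22.22 K.
COP_Carnot = T_C/ΔT = 278.71/22.22 = 12.54.
η_II = COP_actual/COP_Carnot = 2.233/12.54 = 0.1781.

0.178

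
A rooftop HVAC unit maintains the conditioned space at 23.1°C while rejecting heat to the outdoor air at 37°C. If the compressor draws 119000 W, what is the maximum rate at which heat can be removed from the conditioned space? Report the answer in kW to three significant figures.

In absolute terms T_C = 296.25 K and T_H = 310.15 K, so ΔT = 13.90 K.
COP_Carnot = T_C/ΔT = 296.25/13.90 = 21.31.
Q̇_max = COP_Carnot × Ẇ = 21.31 × 119000 W = 2536000 W = 2536 kW.

2540 kW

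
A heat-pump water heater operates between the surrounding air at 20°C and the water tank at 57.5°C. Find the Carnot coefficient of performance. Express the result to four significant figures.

In absolute terms T_C = 293.15 K and T_H = 330.65 K, so ΔT = 37.50 K.
For a reversible cycle, COP_Carnot = T_H/ΔT = 330.65/37.50 = 8.817.

8.817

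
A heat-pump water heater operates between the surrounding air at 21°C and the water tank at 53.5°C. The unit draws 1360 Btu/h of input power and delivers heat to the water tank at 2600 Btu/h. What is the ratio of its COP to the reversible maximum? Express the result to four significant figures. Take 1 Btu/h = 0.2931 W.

0.1902

COP_actual = Q̇_H/Ẇ = 2600/1360 = 1.912.
In absolute terms T_C = 294.15 K and T_H = 326.65 K, so ΔT = 32.50 K.
COP_Carnot = T_H/ΔT = 326.65/32.50 = 10.05.
η_II = COP_actual/COP_Carnot = 1.912/10.05 = 0.1902.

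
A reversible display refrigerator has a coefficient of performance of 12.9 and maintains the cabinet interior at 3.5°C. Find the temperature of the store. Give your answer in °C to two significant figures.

25 °C

COP_R = T_C/(T_H − T_C) gives T_H − T_C = T_C/COP.
With T_C = 276.65 K, T_H = 276.65 × (1 + 1/12.9) = 298.10 K.
Converting, 298.10 K = 24.95°C.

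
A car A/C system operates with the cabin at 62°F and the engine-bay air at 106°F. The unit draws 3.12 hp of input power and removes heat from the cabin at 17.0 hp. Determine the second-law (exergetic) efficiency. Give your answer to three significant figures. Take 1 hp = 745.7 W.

0.460

COP_actual = Q̇_C/Ẇ = 17.00/3.120 = 5.449.
In absolute terms T_C = 289.82 K and T_H = 314.26 K, so ΔT = 24.44 K.
COP_Carnot = T_C/ΔT = 289.82/24.44 = 11.86.
η_II = COP_actual/COP_Carnot = 5.449/11.86 = 0.4596.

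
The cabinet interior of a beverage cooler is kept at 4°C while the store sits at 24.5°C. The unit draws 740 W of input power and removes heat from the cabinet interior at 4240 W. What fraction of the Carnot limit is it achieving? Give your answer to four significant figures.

COP_actual = Q̇_C/Ẇ = 4240/740.0 = 5.730.
In absolute terms T_C = 277.15 K and T_H = 297.65 K, so ΔT = 20.50 K.
COP_Carnot = T_C/ΔT = 277.15/20.50 = 13.52.
η_II = COP_actual/COP_Carnot = 5.730/13.52 = 0.4238.

0.4238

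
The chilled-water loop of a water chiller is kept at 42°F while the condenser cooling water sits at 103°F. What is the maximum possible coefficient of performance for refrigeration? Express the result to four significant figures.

8.224

In absolute terms T_C = 278.71 K and T_H = 312.59 K, so ΔT = 33.89 K.
For a reversible cycle, COP_Carnot = T_C/ΔT = 278.71/33.89 = 8.224.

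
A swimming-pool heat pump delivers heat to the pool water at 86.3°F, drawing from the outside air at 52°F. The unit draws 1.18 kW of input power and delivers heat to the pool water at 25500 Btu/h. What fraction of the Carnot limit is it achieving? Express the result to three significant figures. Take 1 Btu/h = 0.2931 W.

Converting, Q̇_H = 25500 Btu/h = 7.474 kW, so COP_actual = Q̇_H/Ẇ = 7.474/1.180 = 6.334.
In absolute terms T_C = 284.26 K and T_H = 303.32 K, so ΔT = 19.06 K.
COP_Carnot = T_H/ΔT = 303.32/19.06 = 15.92.
η_II = COP_actual/COP_Carnot = 6.334/15.92 = 0.3979.

0.398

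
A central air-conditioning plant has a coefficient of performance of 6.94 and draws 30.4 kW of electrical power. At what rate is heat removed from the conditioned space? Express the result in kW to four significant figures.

Q̇_C = COP × Ẇ = 6.94 × 30.40 = 211.0 kW.

211.0 kW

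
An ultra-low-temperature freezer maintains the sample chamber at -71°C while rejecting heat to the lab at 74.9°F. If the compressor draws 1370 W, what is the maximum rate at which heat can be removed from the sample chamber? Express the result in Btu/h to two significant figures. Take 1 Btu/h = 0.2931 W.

10000 Btu/h

In absolute terms T_C = 202.15 K and T_H = 296.98 K, so ΔT = 94.83 K.
COP_Carnot = T_C/ΔT = 202.15/94.83 = 2.132.
Q̇_max = COP_Carnot × Ẇ = 2.132 × 1370 W = 2920 W = 9964 Btu/h.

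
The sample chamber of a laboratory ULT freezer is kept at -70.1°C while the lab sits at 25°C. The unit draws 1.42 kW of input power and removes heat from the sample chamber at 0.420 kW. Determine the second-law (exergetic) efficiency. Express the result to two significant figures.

COP_actual = Q̇_C/Ẇ = 0.4200/1.420 = 0.2958.
In absolute terms T_C = 203.05 K and T_H = 298.15 K, so ΔT = 95.10 K.
COP_Carnot = T_C/ΔT = 203.05/95.10 = 2.135.
η_II = COP_actual/COP_Carnot = 0.2958/2.135 = 0.1385.

0.14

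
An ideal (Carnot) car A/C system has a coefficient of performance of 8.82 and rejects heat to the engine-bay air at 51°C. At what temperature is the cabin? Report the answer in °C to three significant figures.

18.0 °C

For a Carnot refrigerator COP_R = T_C/(T_H − T_C), so T_C = COP·T_H/(1 + COP).
With T_H = 324.15 K, T_C = 8.82 × 324.15/9.820 = 291.14 K.
Converting, 291.14 K = 17.99°C.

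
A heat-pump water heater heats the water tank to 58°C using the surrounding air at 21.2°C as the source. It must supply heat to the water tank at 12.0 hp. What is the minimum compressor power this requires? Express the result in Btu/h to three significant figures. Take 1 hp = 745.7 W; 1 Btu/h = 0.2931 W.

3390 Btu/h

In absolute terms T_C = 294.35 K and T_H = 331.15 K, so ΔT = 36.80 K.
COP_Carnot = T_H/ΔT = 331.15/36.80 = 8.999.
Ẇ_min = Q̇/COP_Carnot = 12.00/8.999 = 1.334 hp = 3393 Btu/h.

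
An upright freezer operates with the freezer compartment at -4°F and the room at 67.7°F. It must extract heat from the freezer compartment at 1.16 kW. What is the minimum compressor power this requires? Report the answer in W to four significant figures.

182.5 W

In absolute terms T_C = 253.15 K and T_H = 292.98 K, so ΔT = 39.83 K.
COP_Carnot = T_C/ΔT = 253.15/39.83 = 6.355.
Ẇ_min = Q̇/COP_Carnot = 1.160/6.355 = 0.1825 kW = 182.5 W.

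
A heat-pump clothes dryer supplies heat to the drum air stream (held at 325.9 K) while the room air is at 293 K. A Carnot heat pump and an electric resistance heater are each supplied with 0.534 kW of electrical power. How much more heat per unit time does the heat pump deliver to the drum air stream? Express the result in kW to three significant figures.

The reservoir spacing is ΔT = 325.9 − 293 = 32.90 K.
COP_Carnot = T_H/ΔT = 325.90/32.90 = 9.906.
The heat pump delivers Q̇_H = COP × Ẇ = 5.290 kW; the resistance heater delivers Ẇ = 0.5340 kW.
Extra = (COP − 1)·Ẇ = 4.756 kW.

4.76 kW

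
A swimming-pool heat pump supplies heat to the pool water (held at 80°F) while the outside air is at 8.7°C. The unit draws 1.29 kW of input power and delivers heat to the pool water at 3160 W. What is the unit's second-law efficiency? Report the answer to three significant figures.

Converting, Q̇_H = 3160 W = 3.160 kW, so COP_actual = Q̇_H/Ẇ = 3.160/1.290 = 2.450.
In absolute terms T_C = 281.85 K and T_H = 299.82 K, so ΔT = 17.97 K.
COP_Carnot = T_H/ΔT = 299.82/17.97 = 16.69.
η_II = COP_actual/COP_Carnot = 2.450/16.69 = 0.1468.

0.147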